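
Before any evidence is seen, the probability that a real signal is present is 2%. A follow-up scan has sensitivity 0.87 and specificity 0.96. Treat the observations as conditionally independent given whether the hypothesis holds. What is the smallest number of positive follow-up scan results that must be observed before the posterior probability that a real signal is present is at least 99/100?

Prior odds = 0.02/0.98 = 1/49.
False-positive rate = 1 − 0.96 = 0.04; likelihood ratio of a positive = 0.87/0.04 = 21.75.
Target odds: 0.99 ÷ 0.01 = 99.
Require 21.75ⁿ ≥ 99 ÷ (1/49) = 4851.
21.75² = 473.0625 falls short of 4851 but 21.75³ = 658503/64 reaches it, so n = 3.

3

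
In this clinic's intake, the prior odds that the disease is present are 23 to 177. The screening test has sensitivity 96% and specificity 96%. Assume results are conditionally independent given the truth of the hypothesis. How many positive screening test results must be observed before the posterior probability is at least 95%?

Prior odds = 23/177.
False-positive rate = 1 − 0.96 = 0.04; likelihood ratio of a positive = 0.96/0.04 = 24.
Target odds: 0.95 ÷ 0.05 = 19.
Need (23/177) × 24ⁿ ≥ 19, i.e. 24ⁿ ≥ 3363/23.
24¹ = 24 falls short of 3363/23 but 24² = 576 reaches it, so n = 2.

2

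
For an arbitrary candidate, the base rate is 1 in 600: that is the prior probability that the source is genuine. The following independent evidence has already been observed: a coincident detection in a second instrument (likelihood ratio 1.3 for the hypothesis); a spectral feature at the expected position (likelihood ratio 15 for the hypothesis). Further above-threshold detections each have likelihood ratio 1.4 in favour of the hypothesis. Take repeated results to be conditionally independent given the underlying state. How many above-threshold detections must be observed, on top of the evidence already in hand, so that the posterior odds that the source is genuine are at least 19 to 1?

Prior odds = (1/600)/(599/600) = 1/599.
Combined Bayes factor of the evidence already in hand = 1.3 × 15 = 19.5.
Odds after that evidence = (1/599) × 19.5 = 39/1198.
Target odds = 19.
Need 1.4ⁿ ≥ 19 ÷ (39/1198) = 22762/39.
1.4¹⁸ ≈426.879 falls short of 22762/39 but 1.4¹⁹ ≈597.63 reaches it, so n = 19.

19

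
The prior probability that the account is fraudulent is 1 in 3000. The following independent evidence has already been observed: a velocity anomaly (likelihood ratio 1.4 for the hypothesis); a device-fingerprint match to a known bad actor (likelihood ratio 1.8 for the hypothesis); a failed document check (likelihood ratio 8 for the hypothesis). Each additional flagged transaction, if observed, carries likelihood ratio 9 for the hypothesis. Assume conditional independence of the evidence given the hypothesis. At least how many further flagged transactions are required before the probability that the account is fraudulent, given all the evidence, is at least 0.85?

Prior odds = (1/3000)/(2999/3000) = 1/2999.
Combined Bayes factor of the evidence already in hand = 1.4 × 1.8 × 8 = 20.16.
Odds after that evidence = (1/2999) × 20.16 = 504/74975.
Target odds = 0.85/0.15 = 17/3.
Need 9ⁿ ≥ 17/3 ÷ (504/74975) = 1274575/1512.
9³ = 729 falls short of 1274575/1512 but 9⁴ = 6561 reaches it, so n = 4.

4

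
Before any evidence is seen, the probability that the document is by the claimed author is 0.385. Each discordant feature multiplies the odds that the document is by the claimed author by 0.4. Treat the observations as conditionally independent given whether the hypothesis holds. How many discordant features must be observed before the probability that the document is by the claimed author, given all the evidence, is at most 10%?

Prior odds = 0.385/0.615 = 77/123.
Likelihood ratio per discordant feature = 0.4.
Target posterior odds = 0.1/0.9 = 1/9.
Require 0.4ⁿ ≤ 1/9 ÷ (77/123) = 41/231.
0.4¹ = 0.4 is still above 41/231 but 0.4² = 0.16 is at or below it, so n = 2.

2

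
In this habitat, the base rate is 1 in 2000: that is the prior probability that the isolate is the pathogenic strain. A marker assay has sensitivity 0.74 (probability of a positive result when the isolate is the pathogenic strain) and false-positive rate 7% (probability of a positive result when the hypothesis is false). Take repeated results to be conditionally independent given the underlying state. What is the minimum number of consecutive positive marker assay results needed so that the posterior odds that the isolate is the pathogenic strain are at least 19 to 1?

5

Prior odds = 0.0005/0.9995 = 1/1999.
Likelihood ratio of a positive result = 0.74/0.07 = 74/7.
Target odds = 19.
Need (1/1999) × (74/7)ⁿ ≥ 19, i.e. (74/7)ⁿ ≥ 37981.
(74/7)⁴ = 29986576/2401 falls short of 37981 but (74/7)⁵ ≈132029 reaches it, so n = 5.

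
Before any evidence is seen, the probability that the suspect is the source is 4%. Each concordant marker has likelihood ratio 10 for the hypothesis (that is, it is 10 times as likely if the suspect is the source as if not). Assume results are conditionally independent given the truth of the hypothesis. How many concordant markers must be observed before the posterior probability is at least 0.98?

Prior odds = 0.04/0.96 = 1/24.
Likelihood ratio per concordant marker = 10.
Target odds: 0.98 ÷ 0.02 = 49.
Need (1/24) × 10ⁿ ≥ 49, i.e. 10ⁿ ≥ 1176.
10³ = 1000 falls short of 1176 but 10⁴ = 10000 reaches it, so n = 4.

4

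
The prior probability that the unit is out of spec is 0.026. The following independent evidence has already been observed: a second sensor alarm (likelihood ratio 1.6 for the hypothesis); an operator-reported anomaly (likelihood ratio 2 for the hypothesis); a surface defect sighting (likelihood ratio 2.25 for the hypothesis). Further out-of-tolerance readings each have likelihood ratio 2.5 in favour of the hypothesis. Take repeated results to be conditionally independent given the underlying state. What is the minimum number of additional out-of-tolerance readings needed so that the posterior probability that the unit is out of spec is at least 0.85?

4

Prior odds = 0.026/0.974 = 13/487.
Combined Bayes factor of the evidence already in hand = 1.6 × 2 × 2.25 = 7.2.
Odds after that evidence = (13/487) × 7.2 = 468/2435.
Target odds = 0.85/0.15 = 17/3.
Need 2.5ⁿ ≥ 17/3 ÷ (468/2435) = 41395/1404.
2.5³ = 15.625 falls short of 41395/1404 but 2.5⁴ = 39.0625 reaches it, so n = 4.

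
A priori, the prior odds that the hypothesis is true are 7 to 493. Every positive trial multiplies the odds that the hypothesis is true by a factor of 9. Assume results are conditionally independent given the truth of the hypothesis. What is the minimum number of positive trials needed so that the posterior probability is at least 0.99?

Prior odds = 7/493.
Likelihood ratio per positive trial = 9.
Target posterior odds = 0.99/0.01 = 99.
Need (7/493) × 9ⁿ ≥ 99, i.e. 9ⁿ ≥ 48807/7.
9⁴ = 6561 falls short of 48807/7 but 9⁵ = 59049 reaches it, so n = 5.

5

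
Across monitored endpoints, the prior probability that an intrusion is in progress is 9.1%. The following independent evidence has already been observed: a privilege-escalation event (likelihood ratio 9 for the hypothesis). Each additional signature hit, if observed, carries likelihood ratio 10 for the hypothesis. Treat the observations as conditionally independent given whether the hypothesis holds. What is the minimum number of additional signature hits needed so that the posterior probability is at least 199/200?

Prior odds = 0.091/0.909 = 91/909.
Bayes factor of the evidence already in hand = 9.
Odds after that evidence = (91/909) × 9 = 91/101.
Target odds = 0.995/0.005 = 199.
Need 10ⁿ ≥ 199 ÷ (91/101) = 20099/91.
10² = 100 falls short of 20099/91 but 10³ = 1000 reaches it, so n = 3.

3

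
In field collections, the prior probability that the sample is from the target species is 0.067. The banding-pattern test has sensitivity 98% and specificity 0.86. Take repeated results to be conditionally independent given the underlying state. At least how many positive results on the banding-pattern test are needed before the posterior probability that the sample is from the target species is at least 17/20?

3

Prior odds = 0.067/0.933 = 67/933.
False-positive rate = 1 − 0.86 = 0.14; likelihood ratio of a positive = 0.98/0.14 = 7.
Target odds: 0.85 ÷ 0.15 = 17/3.
Require 7ⁿ ≥ 17/3 ÷ (67/933) = 5287/67.
7² = 49 falls short of 5287/67 but 7³ = 343 reaches it, so n = 3.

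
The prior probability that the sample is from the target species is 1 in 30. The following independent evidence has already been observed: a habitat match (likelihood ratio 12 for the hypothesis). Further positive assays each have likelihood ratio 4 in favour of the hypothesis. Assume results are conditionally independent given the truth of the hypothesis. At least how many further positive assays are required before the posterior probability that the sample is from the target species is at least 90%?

3

Prior odds = (1/30)/(29/30) = 1/29.
Bayes factor of the evidence already in hand = 12.
Odds after that evidence = (1/29) × 12 = 12/29.
Target odds = 0.9/0.1 = 9.
Need 4ⁿ ≥ 9 ÷ (12/29) = 21.75.
4² = 16 falls short of 21.75 but 4³ = 64 reaches it, so n = 3.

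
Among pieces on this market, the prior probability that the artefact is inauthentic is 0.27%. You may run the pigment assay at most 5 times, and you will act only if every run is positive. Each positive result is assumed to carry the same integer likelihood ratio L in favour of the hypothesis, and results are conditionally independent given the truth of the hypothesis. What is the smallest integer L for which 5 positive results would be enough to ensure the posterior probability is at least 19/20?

6

Prior odds = 0.0027/0.9973 = 27/9973.
Target odds = 0.95/0.05 = 19.
Need L⁵ ≥ 19 ÷ (27/9973) = 189487/27.
5⁵ = 3125 < 189487/27 ≤ 7776 = 6⁵, so L = 6.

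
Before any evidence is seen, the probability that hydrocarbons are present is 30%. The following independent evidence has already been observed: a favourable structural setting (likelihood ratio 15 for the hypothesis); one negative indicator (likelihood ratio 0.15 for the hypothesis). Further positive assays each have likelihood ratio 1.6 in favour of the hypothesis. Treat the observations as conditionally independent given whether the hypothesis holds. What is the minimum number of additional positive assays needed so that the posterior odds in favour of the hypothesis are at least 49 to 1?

9

Prior odds = 0.3/0.7 = 3/7.
Combined Bayes factor of the evidence already in hand = 15 × 0.15 = 2.25.
Odds after that evidence = (3/7) × 2.25 = 27/28.
Target odds = 49.
Need 1.6ⁿ ≥ 49 ÷ (27/28) = 1372/27.
1.6⁸ = 16777216/390625 falls short of 1372/27 but 1.6⁹ = 134217728/1953125 reaches it, so n = 9.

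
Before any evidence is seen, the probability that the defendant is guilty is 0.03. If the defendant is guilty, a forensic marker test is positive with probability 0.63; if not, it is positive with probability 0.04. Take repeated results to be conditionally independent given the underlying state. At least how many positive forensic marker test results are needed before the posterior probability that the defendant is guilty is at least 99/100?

3

Prior odds: 0.03 ÷ 0.97 = 3/97.
Likelihood ratio of a positive = 0.63/0.04 = 15.75.
Target posterior odds = 0.99/0.01 = 99.
Need (3/97) × 15.75ⁿ ≥ 99, i.e. 15.75ⁿ ≥ 3201.
15.75² = 248.0625 falls short of 3201 but 15.75³ = 3906.984375 reaches it, so n = 3.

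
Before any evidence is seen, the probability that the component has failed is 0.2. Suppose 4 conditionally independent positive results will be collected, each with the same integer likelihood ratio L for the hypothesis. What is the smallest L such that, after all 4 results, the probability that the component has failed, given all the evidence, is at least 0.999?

Prior odds = 0.2/0.8 = 0.25.
Target odds = 0.999/0.001 = 999.
Need L⁴ ≥ 999 ÷ 0.25 = 3996.
7⁴ = 2401 < 3996 ≤ 4096 = 8⁴, so L = 8.

8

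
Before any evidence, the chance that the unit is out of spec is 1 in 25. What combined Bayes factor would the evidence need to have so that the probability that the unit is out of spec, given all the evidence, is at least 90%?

216

Prior odds = 0.04/0.96 = 1/24.
Target odds = 0.9/0.1 = 9.
Required Bayes factor = 9 ÷ (1/24) = 216.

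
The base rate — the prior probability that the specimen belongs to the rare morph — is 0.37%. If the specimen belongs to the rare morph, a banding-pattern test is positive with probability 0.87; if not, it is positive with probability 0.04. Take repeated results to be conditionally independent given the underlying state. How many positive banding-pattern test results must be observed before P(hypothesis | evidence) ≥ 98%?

Prior odds = 0.0037/0.9963 = 37/9963.
Likelihood ratio of a positive = 0.87/0.04 = 21.75.
Target posterior odds = 0.98/0.02 = 49.
Need (37/9963) × 21.75ⁿ ≥ 49, i.e. 21.75ⁿ ≥ 488187/37.
21.75³ = 658503/64 falls short of 488187/37 but 21.75⁴ = 57289761/256 reaches it, so n = 4.

4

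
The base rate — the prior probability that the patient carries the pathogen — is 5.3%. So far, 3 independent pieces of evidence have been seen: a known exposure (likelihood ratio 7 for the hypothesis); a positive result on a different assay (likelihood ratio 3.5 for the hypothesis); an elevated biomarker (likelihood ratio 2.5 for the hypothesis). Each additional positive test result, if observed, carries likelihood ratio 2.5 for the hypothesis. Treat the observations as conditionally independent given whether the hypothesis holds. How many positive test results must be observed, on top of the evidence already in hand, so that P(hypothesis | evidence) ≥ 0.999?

7

Prior odds = 0.053/0.947 = 53/947.
Combined Bayes factor of the evidence already in hand = 7 × 3.5 × 2.5 = 61.25.
Odds after that evidence = (53/947) × 61.25 = 12985/3788.
Target odds = 0.999/0.001 = 999.
Need 2.5ⁿ ≥ 999 ÷ (12985/3788) = 3784212/12985.
2.5⁶ = 244.140625 falls short of 3784212/12985 but 2.5⁷ = 610.3515625 reaches it, so n = 7.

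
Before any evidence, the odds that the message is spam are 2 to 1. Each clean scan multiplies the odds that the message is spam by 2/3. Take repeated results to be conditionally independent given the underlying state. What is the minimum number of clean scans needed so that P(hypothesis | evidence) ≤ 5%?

9

Prior odds = 2.
Likelihood ratio per clean scan = 2/3.
Target odds: 0.05 ÷ 0.95 = 1/19.
Need 2 × (2/3)ⁿ ≤ 1/19, i.e. (2/3)ⁿ ≤ 1/38.
(2/3)⁸ = 256/6561 is still above 1/38 but (2/3)⁹ = 512/19683 is at or below it, so n = 9.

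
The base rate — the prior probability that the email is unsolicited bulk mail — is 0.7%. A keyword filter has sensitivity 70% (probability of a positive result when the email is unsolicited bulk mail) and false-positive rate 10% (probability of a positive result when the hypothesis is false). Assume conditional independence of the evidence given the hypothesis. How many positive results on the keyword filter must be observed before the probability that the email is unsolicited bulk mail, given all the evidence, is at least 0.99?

Prior odds = 0.007/0.993 = 7/993.
Likelihood ratio of a positive result = 0.7/0.1 = 7.
Target posterior odds = 0.99/0.01 = 99.
Require 7ⁿ ≥ 99 ÷ (7/993) = 98307/7.
7⁴ = 2401 falls short of 98307/7 but 7⁵ = 16807 reaches it, so n = 5.

5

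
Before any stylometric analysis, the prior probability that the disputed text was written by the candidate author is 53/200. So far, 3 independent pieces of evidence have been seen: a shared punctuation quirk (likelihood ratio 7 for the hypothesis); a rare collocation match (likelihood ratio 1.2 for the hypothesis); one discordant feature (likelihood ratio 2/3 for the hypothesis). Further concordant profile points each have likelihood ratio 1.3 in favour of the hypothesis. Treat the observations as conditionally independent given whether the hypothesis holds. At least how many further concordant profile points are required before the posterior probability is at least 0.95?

Prior odds = 0.265/0.735 = 53/147.
Combined Bayes factor of the evidence already in hand = 7 × 1.2 × (2/3) = 5.6.
Odds after that evidence = (53/147) × 5.6 = 212/105.
Target odds = 0.95/0.05 = 19.
Need 1.3ⁿ ≥ 19 ÷ (212/105) = 1995/212.
1.3⁸ = 815730721/100000000 falls short of 1995/212 but 1.3⁹ ≈10.6045 reaches it, so n = 9.

9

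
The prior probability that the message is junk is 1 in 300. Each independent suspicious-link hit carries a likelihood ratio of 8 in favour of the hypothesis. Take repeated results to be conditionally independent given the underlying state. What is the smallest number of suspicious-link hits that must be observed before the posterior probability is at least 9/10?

4

Prior odds = (1/300)/(299/300) = 1/299.
Likelihood ratio per suspicious-link hit = 8.
Target odds: 0.9 ÷ 0.1 = 9.
Require 8ⁿ ≥ 9 ÷ (1/299) = 2691.
8³ = 512 falls short of 2691 but 8⁴ = 4096 reaches it, so n = 4.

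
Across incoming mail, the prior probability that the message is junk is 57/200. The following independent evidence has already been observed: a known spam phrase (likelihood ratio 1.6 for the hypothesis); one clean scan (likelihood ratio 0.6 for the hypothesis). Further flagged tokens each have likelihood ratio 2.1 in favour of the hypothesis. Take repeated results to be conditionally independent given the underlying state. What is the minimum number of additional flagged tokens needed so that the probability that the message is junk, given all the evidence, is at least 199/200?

Prior odds = 0.285/0.715 = 57/143.
Combined Bayes factor of the evidence already in hand = 1.6 × 0.6 = 0.96.
Odds after that evidence = (57/143) × 0.96 = 1368/3575.
Target odds = 0.995/0.005 = 199.
Need 2.1ⁿ ≥ 199 ÷ (1368/3575) = 711425/1368.
2.1⁸ ≈378.229 falls short of 711425/1368 but 2.1⁹ ≈794.28 reaches it, so n = 9.

9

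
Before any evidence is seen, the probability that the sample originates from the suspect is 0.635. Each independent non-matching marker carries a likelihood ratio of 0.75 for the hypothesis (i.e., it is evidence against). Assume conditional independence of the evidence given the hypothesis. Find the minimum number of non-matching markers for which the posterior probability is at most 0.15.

8

Prior odds: 0.635 ÷ 0.365 = 127/73.
Likelihood ratio per non-matching marker = 0.75.
Target posterior odds = 0.15/0.85 = 3/17.
Need (127/73) × 0.75ⁿ ≤ 3/17, i.e. 0.75ⁿ ≤ 219/2159.
0.75⁷ = 2187/16384 is still above 219/2159 but 0.75⁸ = 6561/65536 is at or below it, so n = 8.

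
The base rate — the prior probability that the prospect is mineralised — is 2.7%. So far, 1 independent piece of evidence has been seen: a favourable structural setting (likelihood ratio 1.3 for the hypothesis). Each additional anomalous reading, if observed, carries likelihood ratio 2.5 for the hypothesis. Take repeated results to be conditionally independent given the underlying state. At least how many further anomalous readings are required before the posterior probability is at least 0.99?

9

Prior odds = 0.027/0.973 = 27/973.
Bayes factor of the evidence already in hand = 1.3.
Odds after that evidence = (27/973) × 1.3 = 351/9730.
Target odds = 0.99/0.01 = 99.
Need 2.5ⁿ ≥ 99 ÷ (351/9730) = 107030/39.
2.5⁸ = 390625/256 falls short of 107030/39 but 2.5⁹ = 1953125/512 reaches it, so n = 9.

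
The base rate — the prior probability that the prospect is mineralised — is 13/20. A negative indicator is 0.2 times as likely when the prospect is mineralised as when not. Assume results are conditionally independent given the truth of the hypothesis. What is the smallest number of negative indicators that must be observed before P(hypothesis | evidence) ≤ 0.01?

4

Prior odds = 0.65/0.35 = 13/7.
Likelihood ratio per negative indicator = 0.2.
Target posterior odds = 0.01/0.99 = 1/99.
Require 0.2ⁿ ≤ 1/99 ÷ (13/7) = 7/1287.
0.2³ = 0.008 is still above 7/1287 but 0.2⁴ = 0.0016 is at or below it, so n = 4.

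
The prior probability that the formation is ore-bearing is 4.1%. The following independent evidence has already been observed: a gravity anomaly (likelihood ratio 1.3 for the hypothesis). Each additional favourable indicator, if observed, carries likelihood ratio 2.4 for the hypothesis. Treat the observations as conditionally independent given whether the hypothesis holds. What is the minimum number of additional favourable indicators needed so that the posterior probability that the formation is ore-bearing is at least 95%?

7

Prior odds = 0.041/0.959 = 41/959.
Bayes factor of the evidence already in hand = 1.3.
Odds after that evidence = (41/959) × 1.3 = 533/9590.
Target odds = 0.95/0.05 = 19.
Need 2.4ⁿ ≥ 19 ÷ (533/9590) = 182210/533.
2.4⁶ = 2985984/15625 falls short of 182210/533 but 2.4⁷ = 35831808/78125 reaches it, so n = 7.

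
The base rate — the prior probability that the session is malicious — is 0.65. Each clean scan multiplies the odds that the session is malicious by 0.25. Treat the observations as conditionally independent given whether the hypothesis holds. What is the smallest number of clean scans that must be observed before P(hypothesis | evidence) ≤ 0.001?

6

Prior odds = 0.65/0.35 = 13/7.
Likelihood ratio per clean scan = 0.25.
Target posterior odds = 0.001/0.999 = 1/999.
Require 0.25ⁿ ≤ 1/999 ÷ (13/7) = 7/12987.
0.25⁵ = 1/1024 is still above 7/12987 but 0.25⁶ = 1/4096 is at or below it, so n = 6.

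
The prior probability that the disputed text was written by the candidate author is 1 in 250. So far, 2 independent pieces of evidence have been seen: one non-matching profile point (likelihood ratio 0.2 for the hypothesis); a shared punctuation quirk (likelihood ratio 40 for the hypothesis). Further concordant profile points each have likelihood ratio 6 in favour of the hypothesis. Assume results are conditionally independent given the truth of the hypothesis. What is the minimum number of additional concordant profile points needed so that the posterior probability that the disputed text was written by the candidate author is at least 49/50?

5

Prior odds = 0.004/0.996 = 1/249.
Combined Bayes factor of the evidence already in hand = 0.2 × 40 = 8.
Odds after that evidence = (1/249) × 8 = 8/249.
Target odds = 0.98/0.02 = 49.
Need 6ⁿ ≥ 49 ÷ (8/249) = 1525.125.
6⁴ = 1296 falls short of 1525.125 but 6⁵ = 7776 reaches it, so n = 5.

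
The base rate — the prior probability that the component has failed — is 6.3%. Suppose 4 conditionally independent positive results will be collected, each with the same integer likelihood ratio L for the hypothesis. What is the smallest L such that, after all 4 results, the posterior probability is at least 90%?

Prior odds = 0.063/0.937 = 63/937.
Target odds = 0.9/0.1 = 9.
Need L⁴ ≥ 9 ÷ (63/937) = 937/7.
3⁴ = 81 < 937/7 ≤ 256 = 4⁴, so L = 4.

4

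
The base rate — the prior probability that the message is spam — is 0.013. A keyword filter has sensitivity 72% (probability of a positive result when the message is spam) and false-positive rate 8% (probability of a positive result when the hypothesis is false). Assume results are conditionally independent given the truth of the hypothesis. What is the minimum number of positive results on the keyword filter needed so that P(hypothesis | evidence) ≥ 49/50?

Prior odds = 0.013/0.987 = 13/987.
Likelihood ratio of a positive result = 0.72/0.08 = 9.
Target odds: 0.98 ÷ 0.02 = 49.
Need (13/987) × 9ⁿ ≥ 49, i.e. 9ⁿ ≥ 48363/13.
9³ = 729 falls short of 48363/13 but 9⁴ = 6561 reaches it, so n = 4.

4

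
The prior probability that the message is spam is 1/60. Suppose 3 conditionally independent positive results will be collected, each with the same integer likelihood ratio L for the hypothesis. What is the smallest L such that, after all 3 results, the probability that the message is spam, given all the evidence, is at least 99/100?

19

Prior odds = (1/60)/(59/60) = 1/59.
Target odds = 0.99/0.01 = 99.
Need L³ ≥ 99 ÷ (1/59) = 5841.
18³ = 5832 < 5841 ≤ 6859 = 19³, so L = 19.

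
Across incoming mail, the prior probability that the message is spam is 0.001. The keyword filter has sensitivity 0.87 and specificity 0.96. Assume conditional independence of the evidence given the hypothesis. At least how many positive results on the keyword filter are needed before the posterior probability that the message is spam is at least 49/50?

4

Prior odds: 0.001 ÷ 0.999 = 1/999.
False-positive rate = 1 − 0.96 = 0.04; likelihood ratio of a positive = 0.87/0.04 = 21.75.
Target odds: 0.98 ÷ 0.02 = 49.
Require 21.75ⁿ ≥ 49 ÷ (1/999) = 48951.
21.75³ = 658503/64 falls short of 48951 but 21.75⁴ = 57289761/256 reaches it, so n = 4.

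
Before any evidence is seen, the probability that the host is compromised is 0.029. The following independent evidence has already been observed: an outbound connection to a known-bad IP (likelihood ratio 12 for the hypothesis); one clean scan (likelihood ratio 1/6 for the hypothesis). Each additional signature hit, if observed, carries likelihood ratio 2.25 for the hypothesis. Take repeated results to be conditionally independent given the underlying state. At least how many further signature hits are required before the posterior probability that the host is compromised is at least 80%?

Prior odds = 0.029/0.971 = 29/971.
Combined Bayes factor of the evidence already in hand = 12 × (1/6) = 2.
Odds after that evidence = (29/971) × 2 = 58/971.
Target odds = 0.8/0.2 = 4.
Need 2.25ⁿ ≥ 4 ÷ (58/971) = 1942/29.
2.25⁵ = 59049/1024 falls short of 1942/29 but 2.25⁶ = 531441/4096 reaches it, so n = 6.

6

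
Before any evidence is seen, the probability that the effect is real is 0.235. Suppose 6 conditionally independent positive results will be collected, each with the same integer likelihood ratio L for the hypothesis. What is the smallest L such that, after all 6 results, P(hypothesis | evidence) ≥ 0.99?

Prior odds = 0.235/0.765 = 47/153.
Target odds = 0.99/0.01 = 99.
Need L⁶ ≥ 99 ÷ (47/153) = 15147/47.
2⁶ = 64 < 15147/47 ≤ 729 = 3⁶, so L = 3.

3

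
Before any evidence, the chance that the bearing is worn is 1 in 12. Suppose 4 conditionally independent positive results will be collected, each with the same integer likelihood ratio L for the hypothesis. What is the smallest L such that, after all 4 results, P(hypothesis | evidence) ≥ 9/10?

Prior odds = (1/12)/(11/12) = 1/11.
Target odds = 0.9/0.1 = 9.
Need L⁴ ≥ 9 ÷ (1/11) = 99.
3⁴ = 81 < 99 ≤ 256 = 4⁴, so L = 4.

4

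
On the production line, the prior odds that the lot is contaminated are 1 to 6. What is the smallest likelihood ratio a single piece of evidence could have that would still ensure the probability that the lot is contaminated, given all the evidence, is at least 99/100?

594

Prior odds = 1/6.
Target odds = 0.99/0.01 = 99.
Required Bayes factor = 99 ÷ (1/6) = 594.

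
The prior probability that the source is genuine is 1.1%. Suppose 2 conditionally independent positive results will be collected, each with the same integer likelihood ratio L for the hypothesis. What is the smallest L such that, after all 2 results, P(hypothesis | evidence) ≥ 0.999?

300

Prior odds = 0.011/0.989 = 11/989.
Target odds = 0.999/0.001 = 999.
Need L² ≥ 999 ÷ (11/989) = 988011/11.
299² = 89401 < 988011/11 ≤ 90000 = 300², so L = 300.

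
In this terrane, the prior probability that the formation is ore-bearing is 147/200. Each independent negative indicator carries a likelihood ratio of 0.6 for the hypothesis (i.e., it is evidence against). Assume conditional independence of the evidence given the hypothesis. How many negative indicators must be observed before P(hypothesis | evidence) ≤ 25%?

Prior odds = 0.735/0.265 = 147/53.
Likelihood ratio per negative indicator = 0.6.
Target odds: 0.25 ÷ 0.75 = 1/3.
Require 0.6ⁿ ≤ 1/3 ÷ (147/53) = 53/441.
0.6⁴ = 0.1296 is still above 53/441 but 0.6⁵ = 0.07776 is at or below it, so n = 5.

5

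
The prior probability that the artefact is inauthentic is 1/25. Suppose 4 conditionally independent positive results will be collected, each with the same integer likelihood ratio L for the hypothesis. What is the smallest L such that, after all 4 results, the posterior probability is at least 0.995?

9

Prior odds = 0.04/0.96 = 1/24.
Target odds = 0.995/0.005 = 199.
Need L⁴ ≥ 199 ÷ (1/24) = 4776.
8⁴ = 4096 < 4776 ≤ 6561 = 9⁴, so L = 9.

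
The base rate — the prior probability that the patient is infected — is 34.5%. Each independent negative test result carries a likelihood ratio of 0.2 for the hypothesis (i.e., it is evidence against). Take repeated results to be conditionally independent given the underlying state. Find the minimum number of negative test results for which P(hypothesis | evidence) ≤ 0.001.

Prior odds = 0.345/0.655 = 69/131.
Likelihood ratio per negative test result = 0.2.
Target posterior odds = 0.001/0.999 = 1/999.
Need (69/131) × 0.2ⁿ ≤ 1/999, i.e. 0.2ⁿ ≤ 131/68931.
0.2³ = 0.008 is still above 131/68931 but 0.2⁴ = 0.0016 is at or below it, so n = 4.

4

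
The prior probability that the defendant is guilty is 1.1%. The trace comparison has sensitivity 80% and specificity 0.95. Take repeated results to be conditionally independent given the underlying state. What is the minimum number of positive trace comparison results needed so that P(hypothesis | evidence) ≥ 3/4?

3

Prior odds: 0.011 ÷ 0.989 = 11/989.
False-positive rate = 1 − 0.95 = 0.05; likelihood ratio of a positive = 0.8/0.05 = 16.
Target odds: 0.75 ÷ 0.25 = 3.
Need (11/989) × 16ⁿ ≥ 3, i.e. 16ⁿ ≥ 2967/11.
16² = 256 falls short of 2967/11 but 16³ = 4096 reaches it, so n = 3.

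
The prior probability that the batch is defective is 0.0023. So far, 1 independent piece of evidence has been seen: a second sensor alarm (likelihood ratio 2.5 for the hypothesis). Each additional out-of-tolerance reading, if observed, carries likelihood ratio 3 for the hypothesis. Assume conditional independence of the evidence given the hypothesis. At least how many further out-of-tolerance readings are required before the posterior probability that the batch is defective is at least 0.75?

Prior odds = 0.0023/0.9977 = 23/9977.
Bayes factor of the evidence already in hand = 2.5.
Odds after that evidence = (23/9977) × 2.5 = 115/19954.
Target odds = 0.75/0.25 = 3.
Need 3ⁿ ≥ 3 ÷ (115/19954) = 59862/115.
3⁵ = 243 falls short of 59862/115 but 3⁶ = 729 reaches it, so n = 6.

6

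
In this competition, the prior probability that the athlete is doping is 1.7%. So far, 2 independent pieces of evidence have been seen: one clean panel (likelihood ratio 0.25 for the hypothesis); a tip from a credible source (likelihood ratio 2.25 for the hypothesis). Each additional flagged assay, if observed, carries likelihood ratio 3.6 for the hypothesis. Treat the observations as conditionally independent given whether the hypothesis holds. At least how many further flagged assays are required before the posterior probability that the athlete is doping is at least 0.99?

8

Prior odds = 0.017/0.983 = 17/983.
Combined Bayes factor of the evidence already in hand = 0.25 × 2.25 = 0.5625.
Odds after that evidence = (17/983) × 0.5625 = 153/15728.
Target odds = 0.99/0.01 = 99.
Need 3.6ⁿ ≥ 99 ÷ (153/15728) = 173008/17.
3.6⁷ = 612220032/78125 falls short of 173008/17 but 3.6⁸ ≈28211.1 reaches it, so n = 8.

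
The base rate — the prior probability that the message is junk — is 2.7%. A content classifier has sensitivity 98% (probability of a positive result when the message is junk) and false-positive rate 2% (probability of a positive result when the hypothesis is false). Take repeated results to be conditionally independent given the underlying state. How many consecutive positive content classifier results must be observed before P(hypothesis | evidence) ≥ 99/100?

3

Prior odds: 0.027 ÷ 0.973 = 27/973.
Likelihood ratio of a positive result = 0.98/0.02 = 49.
Target posterior odds = 0.99/0.01 = 99.
Require 49ⁿ ≥ 99 ÷ (27/973) = 10703/3.
49² = 2401 falls short of 10703/3 but 49³ = 117649 reaches it, so n = 3.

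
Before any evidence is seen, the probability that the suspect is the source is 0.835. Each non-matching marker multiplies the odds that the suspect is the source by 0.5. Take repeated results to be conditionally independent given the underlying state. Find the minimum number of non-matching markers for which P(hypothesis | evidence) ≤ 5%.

Prior odds = 0.835/0.165 = 167/33.
Likelihood ratio per non-matching marker = 0.5.
Target posterior odds = 0.05/0.95 = 1/19.
Need (167/33) × 0.5ⁿ ≤ 1/19, i.e. 0.5ⁿ ≤ 33/3173.
0.5⁶ = 0.015625 is still above 33/3173 but 0.5⁷ = 0.0078125 is at or below it, so n = 7.

7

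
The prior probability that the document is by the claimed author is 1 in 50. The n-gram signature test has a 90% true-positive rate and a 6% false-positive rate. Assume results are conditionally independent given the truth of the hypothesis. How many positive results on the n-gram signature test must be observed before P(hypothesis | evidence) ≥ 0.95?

3

Prior odds = 0.02/0.98 = 1/49.
Likelihood ratio of a positive result = 0.9/0.06 = 15.
Target posterior odds = 0.95/0.05 = 19.
Require 15ⁿ ≥ 19 ÷ (1/49) = 931.
15² = 225 falls short of 931 but 15³ = 3375 reaches it, so n = 3.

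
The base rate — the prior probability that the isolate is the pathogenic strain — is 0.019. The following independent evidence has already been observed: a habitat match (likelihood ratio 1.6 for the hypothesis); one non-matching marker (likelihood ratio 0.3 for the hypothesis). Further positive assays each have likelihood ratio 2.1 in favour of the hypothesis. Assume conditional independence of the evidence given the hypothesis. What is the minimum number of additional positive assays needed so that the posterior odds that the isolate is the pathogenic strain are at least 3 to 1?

8

Prior odds = 0.019/0.981 = 19/981.
Combined Bayes factor of the evidence already in hand = 1.6 × 0.3 = 0.48.
Odds after that evidence = (19/981) × 0.48 = 76/8175.
Target odds = 3.
Need 2.1ⁿ ≥ 3 ÷ (76/8175) = 24525/76.
2.1⁷ ≈180.109 falls short of 24525/76 but 2.1⁸ ≈378.229 reaches it, so n = 8.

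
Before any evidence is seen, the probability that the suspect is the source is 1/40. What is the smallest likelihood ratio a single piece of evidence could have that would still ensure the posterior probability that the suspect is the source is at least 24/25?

936

Prior odds = 0.025/0.975 = 1/39.
Target odds = 0.96/0.04 = 24.
Required Bayes factor = 24 ÷ (1/39) = 936.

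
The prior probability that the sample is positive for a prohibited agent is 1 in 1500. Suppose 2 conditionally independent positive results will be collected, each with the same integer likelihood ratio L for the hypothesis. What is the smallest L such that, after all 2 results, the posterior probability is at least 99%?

Prior odds = (1/1500)/(1499/1500) = 1/1499.
Target odds = 0.99/0.01 = 99.
Need L² ≥ 99 ÷ (1/1499) = 148401.
385² = 148225 < 148401 ≤ 148996 = 386², so L = 386.

386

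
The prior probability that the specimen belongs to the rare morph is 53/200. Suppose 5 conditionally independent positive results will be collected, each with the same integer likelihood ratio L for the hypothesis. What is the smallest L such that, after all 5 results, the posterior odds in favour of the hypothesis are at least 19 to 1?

Prior odds = 0.265/0.735 = 53/147.
Target odds = 19.
Need L⁵ ≥ 19 ÷ (53/147) = 2793/53.
2⁵ = 32 < 2793/53 ≤ 243 = 3⁵, so L = 3.

3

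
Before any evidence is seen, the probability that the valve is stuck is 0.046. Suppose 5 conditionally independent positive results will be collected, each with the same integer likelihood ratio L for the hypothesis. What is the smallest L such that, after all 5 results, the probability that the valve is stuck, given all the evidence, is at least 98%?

4

Prior odds = 0.046/0.954 = 23/477.
Target odds = 0.98/0.02 = 49.
Need L⁵ ≥ 49 ÷ (23/477) = 23373/23.
3⁵ = 243 < 23373/23 ≤ 1024 = 4⁵, so L = 4.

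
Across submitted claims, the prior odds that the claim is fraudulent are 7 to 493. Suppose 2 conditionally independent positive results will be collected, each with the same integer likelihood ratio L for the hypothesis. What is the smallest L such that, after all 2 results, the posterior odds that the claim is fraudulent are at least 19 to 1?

Prior odds = 7/493.
Target odds = 19.
Need L² ≥ 19 ÷ (7/493) = 9367/7.
36² = 1296 < 9367/7 ≤ 1369 = 37², so L = 37.

37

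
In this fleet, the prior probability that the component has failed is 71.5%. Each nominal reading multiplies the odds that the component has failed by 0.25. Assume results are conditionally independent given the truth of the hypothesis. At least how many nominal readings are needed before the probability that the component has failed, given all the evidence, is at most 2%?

4

Prior odds: 0.715 ÷ 0.285 = 143/57.
Likelihood ratio per nominal reading = 0.25.
Target odds: 0.02 ÷ 0.98 = 1/49.
Need (143/57) × 0.25ⁿ ≤ 1/49, i.e. 0.25ⁿ ≤ 57/7007.
0.25³ = 0.015625 is still above 57/7007 but 0.25⁴ = 0.00390625 is at or below it, so n = 4.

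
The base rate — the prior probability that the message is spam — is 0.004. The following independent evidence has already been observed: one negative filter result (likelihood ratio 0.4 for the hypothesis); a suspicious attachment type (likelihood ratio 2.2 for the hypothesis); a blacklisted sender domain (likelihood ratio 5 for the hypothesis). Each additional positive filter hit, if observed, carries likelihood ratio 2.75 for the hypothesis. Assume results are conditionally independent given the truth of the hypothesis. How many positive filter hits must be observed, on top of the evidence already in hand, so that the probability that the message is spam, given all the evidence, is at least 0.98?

8

Prior odds = 0.004/0.996 = 1/249.
Combined Bayes factor of the evidence already in hand = 0.4 × 2.2 × 5 = 4.4.
Odds after that evidence = (1/249) × 4.4 = 22/1245.
Target odds = 0.98/0.02 = 49.
Need 2.75ⁿ ≥ 49 ÷ (22/1245) = 61005/22.
2.75⁷ = 19487171/16384 falls short of 61005/22 but 2.75⁸ = 214358881/65536 reaches it, so n = 8.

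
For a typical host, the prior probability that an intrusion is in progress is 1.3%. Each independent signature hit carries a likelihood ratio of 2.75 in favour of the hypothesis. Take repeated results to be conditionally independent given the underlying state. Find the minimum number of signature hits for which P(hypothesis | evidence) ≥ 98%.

Prior odds = 0.013/0.987 = 13/987.
Likelihood ratio per signature hit = 2.75.
Target posterior odds = 0.98/0.02 = 49.
Need (13/987) × 2.75ⁿ ≥ 49, i.e. 2.75ⁿ ≥ 48363/13.
2.75⁸ = 214358881/65536 falls short of 48363/13 but 2.75⁹ ≈8994.86 reaches it, so n = 9.

9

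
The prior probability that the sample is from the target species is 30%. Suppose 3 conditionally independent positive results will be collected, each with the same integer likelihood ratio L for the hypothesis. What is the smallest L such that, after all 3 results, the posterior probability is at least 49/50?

Prior odds = 0.3/0.7 = 3/7.
Target odds = 0.98/0.02 = 49.
Need L³ ≥ 49 ÷ (3/7) = 343/3.
4³ = 64 < 343/3 ≤ 125 = 5³, so L = 5.

5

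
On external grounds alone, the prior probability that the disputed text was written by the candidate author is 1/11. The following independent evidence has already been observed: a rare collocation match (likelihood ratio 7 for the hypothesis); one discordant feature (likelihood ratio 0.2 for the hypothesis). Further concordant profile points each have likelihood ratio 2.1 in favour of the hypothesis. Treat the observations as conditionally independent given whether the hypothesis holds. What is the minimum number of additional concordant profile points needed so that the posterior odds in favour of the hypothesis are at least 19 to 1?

Prior odds = (1/11)/(10/11) = 0.1.
Combined Bayes factor of the evidence already in hand = 7 × 0.2 = 1.4.
Odds after that evidence = 0.1 × 1.4 = 0.14.
Target odds = 19.
Need 2.1ⁿ ≥ 19 ÷ 0.14 = 950/7.
2.1⁶ = 85766121/1000000 falls short of 950/7 but 2.1⁷ ≈180.109 reaches it, so n = 7.

7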